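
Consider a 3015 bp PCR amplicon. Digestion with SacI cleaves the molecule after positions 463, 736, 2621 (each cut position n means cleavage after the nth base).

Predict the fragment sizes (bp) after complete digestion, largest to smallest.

Linear molecule, 3 cuts → 4 fragments:
  463 − 0 = 463 bp
  736 − 463 = 273 bp
  2621 − 736 = 1885 bp
  3015 − 2621 = 394 bp
Sorted largest to smallest: 1885, 463, 394, 273 bp.

1885, 463, 394, 273 bp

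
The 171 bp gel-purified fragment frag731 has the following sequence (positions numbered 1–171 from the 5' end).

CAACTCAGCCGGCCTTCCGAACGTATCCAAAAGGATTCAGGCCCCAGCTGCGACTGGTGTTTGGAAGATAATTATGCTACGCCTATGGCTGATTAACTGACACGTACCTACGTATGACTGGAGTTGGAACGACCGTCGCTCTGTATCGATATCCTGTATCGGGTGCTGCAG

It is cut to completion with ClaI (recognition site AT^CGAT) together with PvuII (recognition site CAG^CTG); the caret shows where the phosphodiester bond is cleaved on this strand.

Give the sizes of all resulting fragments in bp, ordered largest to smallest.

99, 47, 25 bp

The ClaI site (ATCGAT) starts at position 145.
ClaI cuts after base 2 of each site, so after position 146.
The PvuII site (CAGCTG) starts at position 45.
PvuII cuts after base 3 of each site, so after position 47.
Combined cut positions: 47, 146.
Linear molecule, 2 cuts → 3 fragments:
  1–47 → 47 bp
  48–146 → 99 bp
  147–171 → 25 bp
Sorted largest to smallest: 99, 47, 25 bp.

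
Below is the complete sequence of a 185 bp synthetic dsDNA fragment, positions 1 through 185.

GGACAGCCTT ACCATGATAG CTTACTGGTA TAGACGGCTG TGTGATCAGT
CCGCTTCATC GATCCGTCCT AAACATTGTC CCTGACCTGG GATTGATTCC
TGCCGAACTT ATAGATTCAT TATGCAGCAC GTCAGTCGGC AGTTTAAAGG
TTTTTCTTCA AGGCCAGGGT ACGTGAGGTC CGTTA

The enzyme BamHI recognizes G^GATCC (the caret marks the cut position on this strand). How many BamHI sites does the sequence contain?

No occurrence of GGATCC is present in the sequence.
BamHI does not cut: 0 sites.

0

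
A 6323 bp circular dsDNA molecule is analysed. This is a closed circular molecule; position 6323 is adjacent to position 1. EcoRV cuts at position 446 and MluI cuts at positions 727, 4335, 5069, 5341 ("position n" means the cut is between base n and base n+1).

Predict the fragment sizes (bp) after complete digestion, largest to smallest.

Combined cut positions (sorted): 446, 727, 4335, 5069, 5341.
Circular molecule, 5 cuts → 5 fragments:
  727 − 446 = 281 bp
  4335 − 727 = 3608 bp
  5069 − 4335 = 734 bp
  5341 − 5069 = 272 bp
  wrap: 6323 − 5341 + 446 = 1428 bp
Sorted largest to smallest: 3608, 1428, 734, 281, 272 bp.

3608, 1428, 734, 281, 272 bp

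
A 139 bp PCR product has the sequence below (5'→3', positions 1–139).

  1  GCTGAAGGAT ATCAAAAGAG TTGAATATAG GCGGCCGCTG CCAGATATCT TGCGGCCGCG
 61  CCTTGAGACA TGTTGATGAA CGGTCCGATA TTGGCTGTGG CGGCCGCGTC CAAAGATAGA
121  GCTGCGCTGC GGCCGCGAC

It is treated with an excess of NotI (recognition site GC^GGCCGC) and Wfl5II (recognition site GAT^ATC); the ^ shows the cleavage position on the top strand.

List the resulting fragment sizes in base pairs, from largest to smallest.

NotI sites (GCGGCCGC) start at positions 31, 52, 100, 129.
NotI cuts after base 2 of each site, so after positions 32, 53, 101, 130.
Wfl5II sites (GATATC) start at positions 8, 44.
Wfl5II cuts after base 3 of each site, so after positions 10, 46.
Combined cut positions: 10, 32, 46, 53, 101, 130.
Linear molecule, 6 cuts → 7 fragments:
  1–10 → 10 bp
  11–32 → 22 bp
  33–46 → 14 bp
  47–53 → 7 bp
  54–101 → 48 bp
  102–130 → 29 bp
  131–139 → 9 bp
Sorted largest to smallest: 48, 29, 22, 14, 10, 9, 7 bp.

48, 29, 22, 14, 10, 9, 7 bp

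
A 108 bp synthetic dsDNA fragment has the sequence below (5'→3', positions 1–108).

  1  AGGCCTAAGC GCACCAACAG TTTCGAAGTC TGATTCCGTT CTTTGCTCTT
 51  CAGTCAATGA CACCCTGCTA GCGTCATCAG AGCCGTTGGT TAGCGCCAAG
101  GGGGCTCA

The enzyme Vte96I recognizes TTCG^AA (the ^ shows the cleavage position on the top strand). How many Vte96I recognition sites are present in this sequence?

TTCGAA occurs starting at position 22.
Vte96I cuts at 1 site.

1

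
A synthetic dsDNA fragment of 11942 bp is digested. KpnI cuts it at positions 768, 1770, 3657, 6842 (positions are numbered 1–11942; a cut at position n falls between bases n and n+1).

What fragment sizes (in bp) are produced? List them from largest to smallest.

Linear molecule, 4 cuts → 5 fragments:
  768 − 0 = 768 bp
  1770 − 768 = 1002 bp
  3657 − 1770 = 1887 bp
  6842 − 3657 = 3185 bp
  11942 − 6842 = 5100 bp
Sorted largest to smallest: 5100, 3185, 1887, 1002, 768 bp.

5100, 3185, 1887, 1002, 768 bp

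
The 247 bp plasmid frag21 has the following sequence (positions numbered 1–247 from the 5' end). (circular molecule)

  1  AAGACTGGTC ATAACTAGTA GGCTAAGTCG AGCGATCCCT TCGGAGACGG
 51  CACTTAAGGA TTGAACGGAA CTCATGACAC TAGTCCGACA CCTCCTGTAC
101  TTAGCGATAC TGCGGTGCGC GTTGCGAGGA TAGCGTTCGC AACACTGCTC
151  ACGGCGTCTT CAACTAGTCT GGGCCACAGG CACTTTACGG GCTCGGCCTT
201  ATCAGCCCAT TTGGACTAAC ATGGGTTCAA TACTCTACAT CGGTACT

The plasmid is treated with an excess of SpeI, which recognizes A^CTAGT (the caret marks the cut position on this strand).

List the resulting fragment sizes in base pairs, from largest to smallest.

98, 84, 65 bp

SpeI sites (ACTAGT) start at positions 14, 79, 163.
SpeI cuts after the first base of each site, so after positions 14, 79, 163.
Circular molecule, 3 cuts → 3 fragments:
  15–79 → 65 bp
  80–163 → 84 bp
  164–247 then 1–14 → 84 + 14 = 98 bp
Sorted largest to smallest: 98, 84, 65 bp.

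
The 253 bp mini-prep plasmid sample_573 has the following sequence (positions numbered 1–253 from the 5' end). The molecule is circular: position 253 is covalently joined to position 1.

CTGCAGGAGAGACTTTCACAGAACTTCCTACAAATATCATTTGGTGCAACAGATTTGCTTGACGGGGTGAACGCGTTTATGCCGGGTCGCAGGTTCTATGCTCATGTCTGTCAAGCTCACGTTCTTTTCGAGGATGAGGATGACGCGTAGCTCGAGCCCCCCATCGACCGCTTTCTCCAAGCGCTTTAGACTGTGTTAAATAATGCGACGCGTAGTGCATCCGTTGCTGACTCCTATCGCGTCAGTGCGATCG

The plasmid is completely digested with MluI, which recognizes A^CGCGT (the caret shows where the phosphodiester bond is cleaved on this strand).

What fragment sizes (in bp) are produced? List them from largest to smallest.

116, 72, 65 bp

MluI sites (ACGCGT) start at positions 71, 143, 208.
MluI cuts after the first base of each site, so after positions 71, 143, 208.
Circular molecule, 3 cuts → 3 fragments:
  72–143 → 72 bp
  144–208 → 65 bp
  209–253 then 1–71 → 45 + 71 = 116 bp
Sorted largest to smallest: 116, 72, 65 bp.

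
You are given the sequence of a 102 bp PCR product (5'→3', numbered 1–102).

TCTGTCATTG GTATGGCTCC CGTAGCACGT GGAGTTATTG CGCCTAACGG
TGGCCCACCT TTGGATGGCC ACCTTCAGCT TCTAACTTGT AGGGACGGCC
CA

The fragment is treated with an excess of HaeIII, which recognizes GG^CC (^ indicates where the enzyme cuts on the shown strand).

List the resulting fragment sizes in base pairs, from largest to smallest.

53, 30, 15, 4 bp

HaeIII sites (GGCC) start at positions 52, 67, 97.
HaeIII cuts after base 2 of each site, so after positions 53, 68, 98.
Linear molecule, 3 cuts → 4 fragments:
  1–53 → 53 bp
  54–68 → 15 bp
  69–98 → 30 bp
  99–102 → 4 bp
Sorted largest to smallest: 53, 30, 15, 4 bp.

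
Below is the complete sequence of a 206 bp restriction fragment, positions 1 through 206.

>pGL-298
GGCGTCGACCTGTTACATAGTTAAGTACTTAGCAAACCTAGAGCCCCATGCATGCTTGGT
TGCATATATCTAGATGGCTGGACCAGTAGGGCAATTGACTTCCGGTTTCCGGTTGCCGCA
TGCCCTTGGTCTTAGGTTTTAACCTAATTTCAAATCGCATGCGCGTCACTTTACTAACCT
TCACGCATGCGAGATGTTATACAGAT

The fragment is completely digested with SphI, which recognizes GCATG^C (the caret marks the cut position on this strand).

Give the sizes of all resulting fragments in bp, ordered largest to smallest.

SphI sites (GCATGC) start at positions 50, 118, 157, 185.
SphI cuts after base 5 of each site (before the last base), so after positions 54, 122, 161, 189.
Linear molecule, 4 cuts → 5 fragments:
  1–54 → 54 bp
  55–122 → 68 bp
  123–161 → 39 bp
  162–189 → 28 bp
  190–206 → 17 bp
Sorted largest to smallest: 68, 54, 39, 28, 17 bp.

68, 54, 39, 28, 17 bp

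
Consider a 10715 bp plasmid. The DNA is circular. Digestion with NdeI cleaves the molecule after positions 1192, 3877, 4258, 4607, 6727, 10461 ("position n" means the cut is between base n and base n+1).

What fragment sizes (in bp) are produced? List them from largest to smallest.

Circular molecule, 6 cuts → 6 fragments:
  3877 − 1192 = 2685 bp
  4258 − 3877 = 381 bp
  4607 − 4258 = 349 bp
  6727 − 4607 = 2120 bp
  10461 − 6727 = 3734 bp
  wrap: 10715 − 10461 + 1192 = 1446 bp
Sorted largest to smallest: 3734, 2685, 2120, 1446, 381, 349 bp.

3734, 2685, 2120, 1446, 381, 349 bp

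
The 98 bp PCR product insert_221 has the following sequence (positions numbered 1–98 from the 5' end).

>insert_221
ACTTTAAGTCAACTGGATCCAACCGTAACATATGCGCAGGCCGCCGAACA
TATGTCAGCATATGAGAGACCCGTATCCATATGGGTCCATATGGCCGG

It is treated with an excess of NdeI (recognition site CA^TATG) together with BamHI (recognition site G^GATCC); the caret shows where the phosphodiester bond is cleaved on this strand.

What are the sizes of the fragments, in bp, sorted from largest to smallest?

NdeI sites (CATATG) start at positions 29, 49, 59, 78, 88.
NdeI cuts after base 2 of each site, so after positions 30, 50, 60, 79, 89.
The BamHI site (GGATCC) starts at position 15.
BamHI cuts after the first base of each site, so after position 15.
Combined cut positions: 15, 30, 50, 60, 79, 89.
Linear molecule, 6 cuts → 7 fragments:
  1–15 → 15 bp
  16–30 → 15 bp
  31–50 → 20 bp
  51–60 → 10 bp
  61–79 → 19 bp
  80–89 → 10 bp
  90–98 → 9 bp
Sorted largest to smallest: 20, 19, 15, 15, 10, 10, 9 bp.

20, 19, 15, 15, 10, 10, 9 bp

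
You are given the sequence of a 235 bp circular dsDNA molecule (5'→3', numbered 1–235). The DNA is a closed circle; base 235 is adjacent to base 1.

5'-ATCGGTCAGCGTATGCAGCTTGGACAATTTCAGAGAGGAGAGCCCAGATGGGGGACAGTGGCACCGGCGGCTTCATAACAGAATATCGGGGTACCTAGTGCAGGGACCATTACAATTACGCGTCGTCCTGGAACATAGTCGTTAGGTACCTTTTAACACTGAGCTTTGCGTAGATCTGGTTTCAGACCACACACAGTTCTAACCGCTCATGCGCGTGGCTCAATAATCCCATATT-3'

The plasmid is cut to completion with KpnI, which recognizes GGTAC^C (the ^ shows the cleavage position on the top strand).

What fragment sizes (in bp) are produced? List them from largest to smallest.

KpnI sites (GGTACC) start at positions 90, 145.
KpnI cuts after base 5 of each site (before the last base), so after positions 94, 149.
Circular molecule, 2 cuts → 2 fragments:
  95–149 → 55 bp
  150–235 then 1–94 → 86 + 94 = 180 bp
Sorted largest to smallest: 180, 55 bp.

180, 55 bp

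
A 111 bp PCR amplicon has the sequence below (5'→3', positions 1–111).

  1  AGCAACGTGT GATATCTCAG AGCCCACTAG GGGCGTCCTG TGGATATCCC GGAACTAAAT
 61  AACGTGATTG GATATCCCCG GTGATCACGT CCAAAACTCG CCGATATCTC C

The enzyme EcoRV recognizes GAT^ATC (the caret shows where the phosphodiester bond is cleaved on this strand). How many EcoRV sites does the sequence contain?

4

GATATC occurs starting at positions 11, 43, 71, 103.
EcoRV cuts at 4 sites.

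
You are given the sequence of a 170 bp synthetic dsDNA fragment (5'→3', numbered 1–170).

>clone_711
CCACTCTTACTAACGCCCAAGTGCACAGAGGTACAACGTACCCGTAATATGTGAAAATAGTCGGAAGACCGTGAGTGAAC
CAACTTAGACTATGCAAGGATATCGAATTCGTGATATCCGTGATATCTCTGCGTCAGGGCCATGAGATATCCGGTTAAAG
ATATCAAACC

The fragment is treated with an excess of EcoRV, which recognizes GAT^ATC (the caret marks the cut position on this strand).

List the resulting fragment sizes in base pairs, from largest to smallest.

EcoRV sites (GATATC) start at positions 99, 113, 122, 146, 160.
EcoRV cuts after base 3 of each site, so after positions 101, 115, 124, 148, 162.
Linear molecule, 5 cuts → 6 fragments:
  1–101 → 101 bp
  102–115 → 14 bp
  116–124 → 9 bp
  125–148 → 24 bp
  149–162 → 14 bp
  163–170 → 8 bp
Sorted largest to smallest: 101, 24, 14, 14, 9, 8 bp.

101, 24, 14, 14, 9, 8 bp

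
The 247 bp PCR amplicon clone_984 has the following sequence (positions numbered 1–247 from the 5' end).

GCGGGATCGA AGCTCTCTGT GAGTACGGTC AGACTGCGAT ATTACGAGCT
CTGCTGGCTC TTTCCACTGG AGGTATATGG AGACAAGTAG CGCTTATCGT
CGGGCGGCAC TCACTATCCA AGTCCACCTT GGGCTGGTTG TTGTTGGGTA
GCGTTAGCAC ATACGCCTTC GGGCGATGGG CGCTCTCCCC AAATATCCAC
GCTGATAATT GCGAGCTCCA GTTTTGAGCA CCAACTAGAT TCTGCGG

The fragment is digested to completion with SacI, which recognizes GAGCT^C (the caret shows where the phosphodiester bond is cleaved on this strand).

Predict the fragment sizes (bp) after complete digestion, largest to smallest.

SacI sites (GAGCTC) start at positions 46, 213.
SacI cuts after base 5 of each site (before the last base), so after positions 50, 217.
Linear molecule, 2 cuts → 3 fragments:
  1–50 → 50 bp
  51–217 → 167 bp
  218–247 → 30 bp
Sorted largest to smallest: 167, 50, 30 bp.

167, 50, 30 bp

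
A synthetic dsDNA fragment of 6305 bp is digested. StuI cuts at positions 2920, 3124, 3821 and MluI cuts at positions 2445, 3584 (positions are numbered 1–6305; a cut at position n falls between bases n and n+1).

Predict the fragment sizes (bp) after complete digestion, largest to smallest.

2484, 2445, 475, 460, 237, 204 bp

Combined cut positions (sorted): 2445, 2920, 3124, 3584, 3821.
Linear molecule, 5 cuts → 6 fragments:
  2445 − 0 = 2445 bp
  2920 − 2445 = 475 bp
  3124 − 2920 = 204 bp
  3584 − 3124 = 460 bp
  3821 − 3584 = 237 bp
  6305 − 3821 = 2484 bp
Sorted largest to smallest: 2484, 2445, 475, 460, 237, 204 bp.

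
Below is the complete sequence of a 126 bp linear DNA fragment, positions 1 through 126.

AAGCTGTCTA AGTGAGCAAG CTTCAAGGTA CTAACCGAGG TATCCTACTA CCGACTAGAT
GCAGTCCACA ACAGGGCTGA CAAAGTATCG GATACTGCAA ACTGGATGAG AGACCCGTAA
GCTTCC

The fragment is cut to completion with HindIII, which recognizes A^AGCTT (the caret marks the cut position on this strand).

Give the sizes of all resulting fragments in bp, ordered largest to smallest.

HindIII sites (AAGCTT) start at positions 18, 119.
HindIII cuts after the first base of each site, so after positions 18, 119.
Linear molecule, 2 cuts → 3 fragments:
  1–18 → 18 bp
  19–119 → 101 bp
  120–126 → 7 bp
Sorted largest to smallest: 101, 18, 7 bp.

101, 18, 7 bp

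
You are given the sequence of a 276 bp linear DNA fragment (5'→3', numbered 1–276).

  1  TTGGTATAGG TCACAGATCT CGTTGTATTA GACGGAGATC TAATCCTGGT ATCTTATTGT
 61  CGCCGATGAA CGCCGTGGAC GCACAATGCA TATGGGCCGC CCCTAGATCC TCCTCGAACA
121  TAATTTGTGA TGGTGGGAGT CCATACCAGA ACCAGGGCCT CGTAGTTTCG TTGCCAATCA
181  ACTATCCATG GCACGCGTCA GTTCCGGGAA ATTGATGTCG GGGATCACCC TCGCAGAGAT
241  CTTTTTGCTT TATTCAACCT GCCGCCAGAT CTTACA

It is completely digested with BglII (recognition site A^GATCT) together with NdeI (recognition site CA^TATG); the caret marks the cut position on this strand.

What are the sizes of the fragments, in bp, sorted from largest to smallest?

BglII sites (AGATCT) start at positions 15, 36, 237, 267.
BglII cuts after the first base of each site, so after positions 15, 36, 237, 267.
The NdeI site (CATATG) starts at position 89.
NdeI cuts after base 2 of each site, so after position 90.
Combined cut positions: 15, 36, 90, 237, 267.
Linear molecule, 5 cuts → 6 fragments:
  1–15 → 15 bp
  16–36 → 21 bp
  37–90 → 54 bp
  91–237 → 147 bp
  238–267 → 30 bp
  268–276 → 9 bp
Sorted largest to smallest: 147, 54, 30, 21, 15, 9 bp.

147, 54, 30, 21, 15, 9 bp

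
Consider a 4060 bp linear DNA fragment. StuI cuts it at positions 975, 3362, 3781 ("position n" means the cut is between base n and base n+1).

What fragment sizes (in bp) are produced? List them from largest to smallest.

Linear molecule, 3 cuts → 4 fragments:
  975 − 0 = 975 bp
  3362 − 975 = 2387 bp
  3781 − 3362 = 419 bp
  4060 − 3781 = 279 bp
Sorted largest to smallest: 2387, 975, 419, 279 bp.

2387, 975, 419, 279 bp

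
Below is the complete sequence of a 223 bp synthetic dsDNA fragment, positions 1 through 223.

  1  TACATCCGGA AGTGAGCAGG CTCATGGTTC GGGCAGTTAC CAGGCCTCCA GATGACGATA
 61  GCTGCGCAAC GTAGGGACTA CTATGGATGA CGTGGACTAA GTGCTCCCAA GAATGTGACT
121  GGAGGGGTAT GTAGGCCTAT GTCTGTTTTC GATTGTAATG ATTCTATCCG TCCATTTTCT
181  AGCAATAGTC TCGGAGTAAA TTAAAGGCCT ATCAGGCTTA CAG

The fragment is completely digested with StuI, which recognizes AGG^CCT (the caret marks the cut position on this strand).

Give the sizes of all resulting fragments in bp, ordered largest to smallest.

91, 72, 44, 16 bp

StuI sites (AGGCCT) start at positions 42, 133, 205.
StuI cuts after base 3 of each site, so after positions 44, 135, 207.
Linear molecule, 3 cuts → 4 fragments:
  1–44 → 44 bp
  45–135 → 91 bp
  136–207 → 72 bp
  208–223 → 16 bp
Sorted largest to smallest: 91, 72, 44, 16 bp.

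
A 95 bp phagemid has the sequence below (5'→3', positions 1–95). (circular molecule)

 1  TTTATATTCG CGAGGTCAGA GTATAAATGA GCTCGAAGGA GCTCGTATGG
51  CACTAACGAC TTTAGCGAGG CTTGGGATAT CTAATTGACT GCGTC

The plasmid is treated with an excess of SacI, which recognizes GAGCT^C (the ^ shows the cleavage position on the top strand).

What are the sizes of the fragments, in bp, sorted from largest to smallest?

85, 10 bp

SacI sites (GAGCTC) start at positions 29, 39.
SacI cuts after base 5 of each site (before the last base), so after positions 33, 43.
Circular molecule, 2 cuts → 2 fragments:
  34–43 → 10 bp
  44–95 then 1–33 → 52 + 33 = 85 bp
Sorted largest to smallest: 85, 10 bp.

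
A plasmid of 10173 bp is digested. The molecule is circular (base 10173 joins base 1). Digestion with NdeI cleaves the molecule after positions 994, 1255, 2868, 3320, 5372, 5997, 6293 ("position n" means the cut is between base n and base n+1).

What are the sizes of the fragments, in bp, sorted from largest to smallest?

Circular molecule, 7 cuts → 7 fragments:
  1255 − 994 = 261 bp
  2868 − 1255 = 1613 bp
  3320 − 2868 = 452 bp
  5372 − 3320 = 2052 bp
  5997 − 5372 = 625 bp
  6293 − 5997 = 296 bp
  wrap: 10173 − 6293 + 994 = 4874 bp
Sorted largest to smallest: 4874, 2052, 1613, 625, 452, 296, 261 bp.

4874, 2052, 1613, 625, 452, 296, 261 bp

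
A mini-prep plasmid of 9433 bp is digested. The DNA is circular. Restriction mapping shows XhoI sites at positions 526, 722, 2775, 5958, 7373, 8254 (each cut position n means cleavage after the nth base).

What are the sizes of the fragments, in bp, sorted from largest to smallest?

Circular molecule, 6 cuts → 6 fragments:
  722 − 526 = 196 bp
  2775 − 722 = 2053 bp
  5958 − 2775 = 3183 bp
  7373 − 5958 = 1415 bp
  8254 − 7373 = 881 bp
  wrap: 9433 − 8254 + 526 = 1705 bp
Sorted largest to smallest: 3183, 2053, 1705, 1415, 881, 196 bp.

3183, 2053, 1705, 1415, 881, 196 bp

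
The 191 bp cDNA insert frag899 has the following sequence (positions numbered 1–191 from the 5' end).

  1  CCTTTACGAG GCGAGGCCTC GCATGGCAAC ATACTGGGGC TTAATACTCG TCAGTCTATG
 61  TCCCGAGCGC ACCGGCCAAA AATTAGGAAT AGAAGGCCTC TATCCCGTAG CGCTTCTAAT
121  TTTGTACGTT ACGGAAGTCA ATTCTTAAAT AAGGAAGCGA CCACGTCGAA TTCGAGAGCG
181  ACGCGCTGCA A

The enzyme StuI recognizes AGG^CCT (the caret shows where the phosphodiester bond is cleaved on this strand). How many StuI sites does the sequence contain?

2

AGGCCT occurs starting at positions 14, 94.
StuI cuts at 2 sites.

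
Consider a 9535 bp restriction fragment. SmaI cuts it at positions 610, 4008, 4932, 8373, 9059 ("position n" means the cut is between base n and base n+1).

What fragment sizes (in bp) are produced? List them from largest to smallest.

3441, 3398, 924, 686, 610, 476 bp

Linear molecule, 5 cuts → 6 fragments:
  610 − 0 = 610 bp
  4008 − 610 = 3398 bp
  4932 − 4008 = 924 bp
  8373 − 4932 = 3441 bp
  9059 − 8373 = 686 bp
  9535 − 9059 = 476 bp
Sorted largest to smallest: 3441, 3398, 924, 686, 610, 476 bp.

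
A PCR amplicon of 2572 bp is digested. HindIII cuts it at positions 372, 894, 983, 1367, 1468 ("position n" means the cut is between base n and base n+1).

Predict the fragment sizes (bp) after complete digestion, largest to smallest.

1104, 522, 384, 372, 101, 89 bp

Linear molecule, 5 cuts → 6 fragments:
  372 − 0 = 372 bp
  894 − 372 = 522 bp
  983 − 894 = 89 bp
  1367 − 983 = 384 bp
  1468 − 1367 = 101 bp
  2572 − 1468 = 1104 bp
Sorted largest to smallest: 1104, 522, 384, 372, 101, 89 bp.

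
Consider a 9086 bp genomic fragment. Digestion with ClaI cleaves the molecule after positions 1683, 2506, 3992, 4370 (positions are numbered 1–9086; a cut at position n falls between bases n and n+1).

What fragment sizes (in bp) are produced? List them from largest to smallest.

4716, 1683, 1486, 823, 378 bp

Linear molecule, 4 cuts → 5 fragments:
  1683 − 0 = 1683 bp
  2506 − 1683 = 823 bp
  3992 − 2506 = 1486 bp
  4370 − 3992 = 378 bp
  9086 − 4370 = 4716 bp
Sorted largest to smallest: 4716, 1683, 1486, 823, 378 bp.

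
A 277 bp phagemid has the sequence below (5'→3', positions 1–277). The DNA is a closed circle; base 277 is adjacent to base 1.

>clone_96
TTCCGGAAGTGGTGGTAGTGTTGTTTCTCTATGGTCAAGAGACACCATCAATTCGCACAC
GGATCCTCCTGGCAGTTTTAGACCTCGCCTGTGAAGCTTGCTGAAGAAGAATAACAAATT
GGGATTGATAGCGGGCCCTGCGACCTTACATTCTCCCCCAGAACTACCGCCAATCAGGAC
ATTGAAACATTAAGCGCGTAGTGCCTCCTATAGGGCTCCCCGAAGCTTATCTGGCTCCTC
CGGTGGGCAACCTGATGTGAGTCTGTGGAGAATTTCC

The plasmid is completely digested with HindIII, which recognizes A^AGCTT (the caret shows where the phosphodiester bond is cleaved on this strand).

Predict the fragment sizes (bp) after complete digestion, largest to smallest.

HindIII sites (AAGCTT) start at positions 94, 223.
HindIII cuts after the first base of each site, so after positions 94, 223.
Circular molecule, 2 cuts → 2 fragments:
  95–223 → 129 bp
  224–277 then 1–94 → 54 + 94 = 148 bp
Sorted largest to smallest: 148, 129 bp.

148, 129 bp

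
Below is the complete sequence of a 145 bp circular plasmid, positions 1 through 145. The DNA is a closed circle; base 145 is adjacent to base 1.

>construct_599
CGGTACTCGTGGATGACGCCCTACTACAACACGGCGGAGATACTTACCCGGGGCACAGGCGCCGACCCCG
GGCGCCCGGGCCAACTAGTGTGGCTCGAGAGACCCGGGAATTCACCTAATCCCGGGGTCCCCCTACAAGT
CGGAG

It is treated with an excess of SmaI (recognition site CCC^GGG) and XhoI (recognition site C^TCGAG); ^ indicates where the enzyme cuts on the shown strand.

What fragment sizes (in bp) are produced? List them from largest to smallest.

71, 20, 18, 17, 11, 8 bp

SmaI sites (CCCGGG) start at positions 47, 67, 75, 103, 121.
SmaI cuts after base 3 of each site, so after positions 49, 69, 77, 105, 123.
The XhoI site (CTCGAG) starts at position 94.
XhoI cuts after the first base of each site, so after position 94.
Combined cut positions: 49, 69, 77, 94, 105, 123.
Circular molecule, 6 cuts → 6 fragments:
  50–69 → 20 bp
  70–77 → 8 bp
  78–94 → 17 bp
  95–105 → 11 bp
  106–123 → 18 bp
  124–145 then 1–49 → 22 + 49 = 71 bp
Sorted largest to smallest: 71, 20, 18, 17, 11, 8 bp.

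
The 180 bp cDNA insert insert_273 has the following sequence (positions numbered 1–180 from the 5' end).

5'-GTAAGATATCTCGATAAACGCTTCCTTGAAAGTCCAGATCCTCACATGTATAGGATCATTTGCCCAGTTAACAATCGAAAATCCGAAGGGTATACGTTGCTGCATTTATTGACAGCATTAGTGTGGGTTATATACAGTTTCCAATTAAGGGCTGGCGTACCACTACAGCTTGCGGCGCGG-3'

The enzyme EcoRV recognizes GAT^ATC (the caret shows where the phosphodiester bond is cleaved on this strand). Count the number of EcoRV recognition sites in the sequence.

GATATC occurs starting at position 5.
EcoRV cuts at 1 site.

1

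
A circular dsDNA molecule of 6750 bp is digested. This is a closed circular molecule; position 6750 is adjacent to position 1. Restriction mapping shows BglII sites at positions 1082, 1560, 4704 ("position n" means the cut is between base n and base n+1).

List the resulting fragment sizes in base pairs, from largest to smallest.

Circular molecule, 3 cuts → 3 fragments:
  1560 − 1082 = 478 bp
  4704 − 1560 = 3144 bp
  wrap: 6750 − 4704 + 1082 = 3128 bp
Sorted largest to smallest: 3144, 3128, 478 bp.

3144, 3128, 478 bp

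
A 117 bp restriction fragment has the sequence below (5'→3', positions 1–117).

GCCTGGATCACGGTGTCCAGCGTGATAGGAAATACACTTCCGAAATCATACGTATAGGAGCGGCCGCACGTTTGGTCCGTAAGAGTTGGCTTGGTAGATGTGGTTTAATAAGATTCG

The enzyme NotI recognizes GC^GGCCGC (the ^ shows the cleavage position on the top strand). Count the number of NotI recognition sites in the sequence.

1

GCGGCCGC occurs starting at position 60.
NotI cuts at 1 site.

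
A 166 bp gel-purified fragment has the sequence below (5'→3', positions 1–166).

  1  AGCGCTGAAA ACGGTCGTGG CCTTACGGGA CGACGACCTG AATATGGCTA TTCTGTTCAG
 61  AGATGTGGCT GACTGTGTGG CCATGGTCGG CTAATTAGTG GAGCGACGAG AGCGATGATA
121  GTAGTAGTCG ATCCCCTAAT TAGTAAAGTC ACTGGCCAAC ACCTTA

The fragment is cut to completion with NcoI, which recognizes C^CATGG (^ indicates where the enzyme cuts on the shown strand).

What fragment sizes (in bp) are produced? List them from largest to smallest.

The NcoI site (CCATGG) starts at position 81.
NcoI cuts after the first base of each site, so after position 81.
Linear molecule, 1 cut → 2 fragments:
  1–81 → 81 bp
  82–166 → 85 bp
Sorted largest to smallest: 85, 81 bp.

85, 81 bp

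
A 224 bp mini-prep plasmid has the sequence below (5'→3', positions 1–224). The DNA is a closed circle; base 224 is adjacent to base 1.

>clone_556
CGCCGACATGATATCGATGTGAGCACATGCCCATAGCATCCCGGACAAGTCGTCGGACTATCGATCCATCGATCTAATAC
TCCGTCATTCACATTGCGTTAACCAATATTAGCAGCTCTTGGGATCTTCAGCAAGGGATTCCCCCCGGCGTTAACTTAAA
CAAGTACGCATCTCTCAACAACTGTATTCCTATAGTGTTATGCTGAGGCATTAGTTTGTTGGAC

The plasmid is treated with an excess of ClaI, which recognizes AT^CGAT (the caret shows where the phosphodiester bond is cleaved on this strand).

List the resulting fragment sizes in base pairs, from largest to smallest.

ClaI sites (ATCGAT) start at positions 13, 60, 68.
ClaI cuts after base 2 of each site, so after positions 14, 61, 69.
Circular molecule, 3 cuts → 3 fragments:
  15–61 → 47 bp
  62–69 → 8 bp
  70–224 then 1–14 → 155 + 14 = 169 bp
Sorted largest to smallest: 169, 47, 8 bp.

169, 47, 8 bp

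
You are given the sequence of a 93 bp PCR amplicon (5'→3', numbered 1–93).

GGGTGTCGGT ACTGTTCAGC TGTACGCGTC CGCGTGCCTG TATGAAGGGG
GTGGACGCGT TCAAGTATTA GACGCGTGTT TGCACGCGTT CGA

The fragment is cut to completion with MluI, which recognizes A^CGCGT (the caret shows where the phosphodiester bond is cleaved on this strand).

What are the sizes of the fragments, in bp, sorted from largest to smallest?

31, 24, 17, 12, 9 bp

MluI sites (ACGCGT) start at positions 24, 55, 72, 84.
MluI cuts after the first base of each site, so after positions 24, 55, 72, 84.
Linear molecule, 4 cuts → 5 fragments:
  1–24 → 24 bp
  25–55 → 31 bp
  56–72 → 17 bp
  73–84 → 12 bp
  85–93 → 9 bp
Sorted largest to smallest: 31, 24, 17, 12, 9 bp.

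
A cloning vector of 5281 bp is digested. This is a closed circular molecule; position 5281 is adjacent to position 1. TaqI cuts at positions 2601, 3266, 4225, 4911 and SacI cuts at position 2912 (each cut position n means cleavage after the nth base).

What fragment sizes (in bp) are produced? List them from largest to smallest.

2971, 959, 686, 354, 311 bp

Combined cut positions (sorted): 2601, 2912, 3266, 4225, 4911.
Circular molecule, 5 cuts → 5 fragments:
  2912 − 2601 = 311 bp
  3266 − 2912 = 354 bp
  4225 − 3266 = 959 bp
  4911 − 4225 = 686 bp
  wrap: 5281 − 4911 + 2601 = 2971 bp
Sorted largest to smallest: 2971, 959, 686, 354, 311 bp.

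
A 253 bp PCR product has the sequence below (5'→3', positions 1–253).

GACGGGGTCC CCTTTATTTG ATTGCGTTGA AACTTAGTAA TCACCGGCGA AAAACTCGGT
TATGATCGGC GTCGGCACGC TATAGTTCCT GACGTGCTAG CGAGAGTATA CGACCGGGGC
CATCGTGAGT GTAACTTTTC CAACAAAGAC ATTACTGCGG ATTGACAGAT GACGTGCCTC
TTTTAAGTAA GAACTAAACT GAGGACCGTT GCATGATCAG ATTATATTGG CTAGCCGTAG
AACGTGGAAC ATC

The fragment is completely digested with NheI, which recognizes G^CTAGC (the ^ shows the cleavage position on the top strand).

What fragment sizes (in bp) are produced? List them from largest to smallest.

NheI sites (GCTAGC) start at positions 96, 230.
NheI cuts after the first base of each site, so after positions 96, 230.
Linear molecule, 2 cuts → 3 fragments:
  1–96 → 96 bp
  97–230 → 134 bp
  231–253 → 23 bp
Sorted largest to smallest: 134, 96, 23 bp.

134, 96, 23 bp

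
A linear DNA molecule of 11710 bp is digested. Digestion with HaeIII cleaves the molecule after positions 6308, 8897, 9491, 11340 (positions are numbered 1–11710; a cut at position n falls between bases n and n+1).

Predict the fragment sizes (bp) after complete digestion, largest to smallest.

Linear molecule, 4 cuts → 5 fragments:
  6308 − 0 = 6308 bp
  8897 − 6308 = 2589 bp
  9491 − 8897 = 594 bp
  11340 − 9491 = 1849 bp
  11710 − 11340 = 370 bp
Sorted largest to smallest: 6308, 2589, 1849, 594, 370 bp.

6308, 2589, 1849, 594, 370 bp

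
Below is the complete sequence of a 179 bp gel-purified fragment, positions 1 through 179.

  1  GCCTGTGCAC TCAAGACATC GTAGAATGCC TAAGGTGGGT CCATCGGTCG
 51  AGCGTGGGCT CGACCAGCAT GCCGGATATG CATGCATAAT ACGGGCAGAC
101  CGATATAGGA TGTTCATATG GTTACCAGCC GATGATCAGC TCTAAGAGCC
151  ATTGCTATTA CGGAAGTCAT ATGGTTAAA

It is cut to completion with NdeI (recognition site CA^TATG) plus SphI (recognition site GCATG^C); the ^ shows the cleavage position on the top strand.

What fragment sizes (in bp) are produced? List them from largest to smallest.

71, 53, 32, 13, 10 bp

NdeI sites (CATATG) start at positions 115, 168.
NdeI cuts after base 2 of each site, so after positions 116, 169.
SphI sites (GCATGC) start at positions 67, 80.
SphI cuts after base 5 of each site (before the last base), so after positions 71, 84.
Combined cut positions: 71, 84, 116, 169.
Linear molecule, 4 cuts → 5 fragments:
  1–71 → 71 bp
  72–84 → 13 bp
  85–116 → 32 bp
  117–169 → 53 bp
  170–179 → 10 bp
Sorted largest to smallest: 71, 53, 32, 13, 10 bp.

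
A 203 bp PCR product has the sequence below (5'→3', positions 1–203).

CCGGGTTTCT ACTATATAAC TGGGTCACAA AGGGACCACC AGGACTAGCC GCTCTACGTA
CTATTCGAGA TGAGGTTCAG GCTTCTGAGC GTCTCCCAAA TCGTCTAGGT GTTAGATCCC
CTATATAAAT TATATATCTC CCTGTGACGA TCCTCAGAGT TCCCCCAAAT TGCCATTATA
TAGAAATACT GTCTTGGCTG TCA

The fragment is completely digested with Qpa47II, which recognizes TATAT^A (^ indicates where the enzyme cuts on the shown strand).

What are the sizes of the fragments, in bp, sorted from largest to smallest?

Qpa47II sites (TATATA) start at positions 13, 122, 131, 177.
Qpa47II cuts after base 5 of each site (before the last base), so after positions 17, 126, 135, 181.
Linear molecule, 4 cuts → 5 fragments:
  1–17 → 17 bp
  18–126 → 109 bp
  127–135 → 9 bp
  136–181 → 46 bp
  182–203 → 22 bp
Sorted largest to smallest: 109, 46, 22, 17, 9 bp.

109, 46, 22, 17, 9 bp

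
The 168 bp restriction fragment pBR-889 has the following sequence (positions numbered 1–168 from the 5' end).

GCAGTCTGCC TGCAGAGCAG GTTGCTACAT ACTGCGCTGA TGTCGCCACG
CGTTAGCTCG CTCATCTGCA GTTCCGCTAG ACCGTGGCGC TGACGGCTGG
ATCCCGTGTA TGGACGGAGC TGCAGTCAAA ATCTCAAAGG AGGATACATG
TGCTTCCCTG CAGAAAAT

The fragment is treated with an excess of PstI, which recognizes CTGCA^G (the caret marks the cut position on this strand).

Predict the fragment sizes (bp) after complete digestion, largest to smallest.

PstI sites (CTGCAG) start at positions 10, 66, 120, 158.
PstI cuts after base 5 of each site (before the last base), so after positions 14, 70, 124, 162.
Linear molecule, 4 cuts → 5 fragments:
  1–14 → 14 bp
  15–70 → 56 bp
  71–124 → 54 bp
  125–162 → 38 bp
  163–168 → 6 bp
Sorted largest to smallest: 56, 54, 38, 14, 6 bp.

56, 54, 38, 14, 6 bp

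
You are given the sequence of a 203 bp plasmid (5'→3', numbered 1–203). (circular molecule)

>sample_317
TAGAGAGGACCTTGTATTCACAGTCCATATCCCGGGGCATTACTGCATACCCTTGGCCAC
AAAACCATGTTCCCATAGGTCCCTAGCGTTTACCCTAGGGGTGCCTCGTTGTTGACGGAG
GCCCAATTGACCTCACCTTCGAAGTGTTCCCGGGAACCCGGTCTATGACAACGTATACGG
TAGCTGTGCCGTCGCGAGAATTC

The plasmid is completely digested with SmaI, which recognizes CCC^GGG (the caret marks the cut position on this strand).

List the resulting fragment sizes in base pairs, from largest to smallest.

118, 85 bp

SmaI sites (CCCGGG) start at positions 31, 149.
SmaI cuts after base 3 of each site, so after positions 33, 151.
Circular molecule, 2 cuts → 2 fragments:
  34–151 → 118 bp
  152–203 then 1–33 → 52 + 33 = 85 bp
Sorted largest to smallest: 118, 85 bp.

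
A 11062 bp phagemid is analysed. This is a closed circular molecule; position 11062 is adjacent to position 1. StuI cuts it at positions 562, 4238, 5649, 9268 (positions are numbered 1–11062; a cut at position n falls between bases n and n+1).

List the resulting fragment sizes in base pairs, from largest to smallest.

Circular molecule, 4 cuts → 4 fragments:
  4238 − 562 = 3676 bp
  5649 − 4238 = 1411 bp
  9268 − 5649 = 3619 bp
  wrap: 11062 − 9268 + 562 = 2356 bp
Sorted largest to smallest: 3676, 3619, 2356, 1411 bp.

3676, 3619, 2356, 1411 bp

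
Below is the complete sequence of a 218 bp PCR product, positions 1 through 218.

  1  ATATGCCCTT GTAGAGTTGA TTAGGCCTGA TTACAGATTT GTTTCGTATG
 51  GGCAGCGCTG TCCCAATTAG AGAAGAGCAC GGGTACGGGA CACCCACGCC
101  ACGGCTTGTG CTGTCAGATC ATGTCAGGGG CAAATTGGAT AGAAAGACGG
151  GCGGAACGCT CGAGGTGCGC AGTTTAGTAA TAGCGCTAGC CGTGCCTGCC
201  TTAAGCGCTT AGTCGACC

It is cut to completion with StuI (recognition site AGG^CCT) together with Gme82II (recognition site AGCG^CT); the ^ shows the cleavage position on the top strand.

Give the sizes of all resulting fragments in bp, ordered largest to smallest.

128, 32, 25, 22, 11 bp

The StuI site (AGGCCT) starts at position 23.
StuI cuts after base 3 of each site, so after position 25.
Gme82II sites (AGCGCT) start at positions 54, 182, 204.
Gme82II cuts after base 4 of each site, so after positions 57, 185, 207.
Combined cut positions: 25, 57, 185, 207.
Linear molecule, 4 cuts → 5 fragments:
  1–25 → 25 bp
  26–57 → 32 bp
  58–185 → 128 bp
  186–207 → 22 bp
  208–218 → 11 bp
Sorted largest to smallest: 128, 32, 25, 22, 11 bp.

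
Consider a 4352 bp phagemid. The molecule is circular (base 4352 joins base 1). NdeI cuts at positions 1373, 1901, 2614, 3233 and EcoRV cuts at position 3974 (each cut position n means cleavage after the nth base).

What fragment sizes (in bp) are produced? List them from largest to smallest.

1751, 741, 713, 619, 528 bp

Combined cut positions (sorted): 1373, 1901, 2614, 3233, 3974.
Circular molecule, 5 cuts → 5 fragments:
  1901 − 1373 = 528 bp
  2614 − 1901 = 713 bp
  3233 − 2614 = 619 bp
  3974 − 3233 = 741 bp
  wrap: 4352 − 3974 + 1373 = 1751 bp
Sorted largest to smallest: 1751, 741, 713, 619, 528 bp.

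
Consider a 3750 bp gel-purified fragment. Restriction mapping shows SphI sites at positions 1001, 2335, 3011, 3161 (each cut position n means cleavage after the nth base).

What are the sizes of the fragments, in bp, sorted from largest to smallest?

Linear molecule, 4 cuts → 5 fragments:
  1001 − 0 = 1001 bp
  2335 − 1001 = 1334 bp
  3011 − 2335 = 676 bp
  3161 − 3011 = 150 bp
  3750 − 3161 = 589 bp
Sorted largest to smallest: 1334, 1001, 676, 589, 150 bp.

1334, 1001, 676, 589, 150 bp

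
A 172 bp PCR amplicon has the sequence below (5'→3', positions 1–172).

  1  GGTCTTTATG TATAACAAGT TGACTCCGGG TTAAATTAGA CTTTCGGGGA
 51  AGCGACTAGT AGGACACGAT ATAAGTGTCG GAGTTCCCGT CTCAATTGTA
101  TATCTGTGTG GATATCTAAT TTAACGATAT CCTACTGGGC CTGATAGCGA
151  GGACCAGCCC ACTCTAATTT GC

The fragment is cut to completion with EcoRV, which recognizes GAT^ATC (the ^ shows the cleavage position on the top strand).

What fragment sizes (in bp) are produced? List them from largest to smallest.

EcoRV sites (GATATC) start at positions 111, 126.
EcoRV cuts after base 3 of each site, so after positions 113, 128.
Linear molecule, 2 cuts → 3 fragments:
  1–113 → 113 bp
  114–128 → 15 bp
  129–172 → 44 bp
Sorted largest to smallest: 113, 44, 15 bp.

113, 44, 15 bp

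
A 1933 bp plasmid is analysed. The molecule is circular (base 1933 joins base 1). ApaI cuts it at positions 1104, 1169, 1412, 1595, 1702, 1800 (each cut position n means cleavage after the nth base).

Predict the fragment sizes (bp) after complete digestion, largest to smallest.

1237, 243, 183, 107, 98, 65 bp

Circular molecule, 6 cuts → 6 fragments:
  1169 − 1104 = 65 bp
  1412 − 1169 = 243 bp
  1595 − 1412 = 183 bp
  1702 − 1595 = 107 bp
  1800 − 1702 = 98 bp
  wrap: 1933 − 1800 + 1104 = 1237 bp
Sorted largest to smallest: 1237, 243, 183, 107, 98, 65 bp.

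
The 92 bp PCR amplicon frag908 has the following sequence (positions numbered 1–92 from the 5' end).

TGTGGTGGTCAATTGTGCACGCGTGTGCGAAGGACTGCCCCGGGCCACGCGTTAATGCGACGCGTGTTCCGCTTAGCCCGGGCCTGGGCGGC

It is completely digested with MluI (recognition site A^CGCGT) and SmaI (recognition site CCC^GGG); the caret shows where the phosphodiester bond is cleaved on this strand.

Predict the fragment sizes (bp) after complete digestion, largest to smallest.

MluI sites (ACGCGT) start at positions 19, 47, 60.
MluI cuts after the first base of each site, so after positions 19, 47, 60.
SmaI sites (CCCGGG) start at positions 39, 77.
SmaI cuts after base 3 of each site, so after positions 41, 79.
Combined cut positions: 19, 41, 47, 60, 79.
Linear molecule, 5 cuts → 6 fragments:
  1–19 → 19 bp
  20–41 → 22 bp
  42–47 → 6 bp
  48–60 → 13 bp
  61–79 → 19 bp
  80–92 → 13 bp
Sorted largest to smallest: 22, 19, 19, 13, 13, 6 bp.

22, 19, 19, 13, 13, 6 bp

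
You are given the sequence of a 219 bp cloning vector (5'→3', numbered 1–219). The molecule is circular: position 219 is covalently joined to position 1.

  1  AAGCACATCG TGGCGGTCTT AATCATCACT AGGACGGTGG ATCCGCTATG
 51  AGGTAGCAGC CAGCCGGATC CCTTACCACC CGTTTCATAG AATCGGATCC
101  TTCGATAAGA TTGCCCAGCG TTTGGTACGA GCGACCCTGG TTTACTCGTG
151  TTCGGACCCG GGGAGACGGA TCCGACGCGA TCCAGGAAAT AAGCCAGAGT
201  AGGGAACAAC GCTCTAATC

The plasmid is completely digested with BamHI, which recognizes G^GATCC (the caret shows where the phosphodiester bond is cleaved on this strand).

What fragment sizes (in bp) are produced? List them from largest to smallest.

90, 73, 29, 27 bp

BamHI sites (GGATCC) start at positions 39, 66, 95, 168.
BamHI cuts after the first base of each site, so after positions 39, 66, 95, 168.
Circular molecule, 4 cuts → 4 fragments:
  40–66 → 27 bp
  67–95 → 29 bp
  96–168 → 73 bp
  169–219 then 1–39 → 51 + 39 = 90 bp
Sorted largest to smallest: 90, 73, 29, 27 bp.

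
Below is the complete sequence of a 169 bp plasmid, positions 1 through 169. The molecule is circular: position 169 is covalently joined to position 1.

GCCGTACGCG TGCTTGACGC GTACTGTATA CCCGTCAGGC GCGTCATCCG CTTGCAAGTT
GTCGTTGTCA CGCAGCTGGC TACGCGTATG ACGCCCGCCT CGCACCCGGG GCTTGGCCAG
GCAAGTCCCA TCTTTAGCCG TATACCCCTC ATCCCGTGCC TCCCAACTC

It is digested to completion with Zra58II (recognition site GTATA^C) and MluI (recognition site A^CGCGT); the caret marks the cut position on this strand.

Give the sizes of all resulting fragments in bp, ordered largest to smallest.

Zra58II sites (GTATAC) start at positions 26, 140.
Zra58II cuts after base 5 of each site (before the last base), so after positions 30, 144.
MluI sites (ACGCGT) start at positions 6, 17, 82.
MluI cuts after the first base of each site, so after positions 6, 17, 82.
Combined cut positions: 6, 17, 30, 82, 144.
Circular molecule, 5 cuts → 5 fragments:
  7–17 → 11 bp
  18–30 → 13 bp
  31–82 → 52 bp
  83–144 → 62 bp
  145–169 then 1–6 → 25 + 6 = 31 bp
Sorted largest to smallest: 62, 52, 31, 13, 11 bp.

62, 52, 31, 13, 11 bp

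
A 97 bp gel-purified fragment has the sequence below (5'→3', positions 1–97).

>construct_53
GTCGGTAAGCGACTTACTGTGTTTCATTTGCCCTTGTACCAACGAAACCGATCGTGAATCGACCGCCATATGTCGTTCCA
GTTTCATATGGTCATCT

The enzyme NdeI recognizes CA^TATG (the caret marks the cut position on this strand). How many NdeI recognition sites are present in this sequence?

CATATG occurs starting at positions 67, 85.
NdeI cuts at 2 sites.

2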